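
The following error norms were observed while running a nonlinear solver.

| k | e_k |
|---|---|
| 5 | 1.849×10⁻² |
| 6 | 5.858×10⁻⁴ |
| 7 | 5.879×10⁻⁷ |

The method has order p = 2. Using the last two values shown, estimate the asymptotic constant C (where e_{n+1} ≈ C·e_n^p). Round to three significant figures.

C ≈ e_7 / e_6^2
  = 5.879×10⁻⁷ / (5.858×10⁻⁴)^2
  = 5.879×10⁻⁷ / 3.43162e-07 ≈ 1.7132

1.71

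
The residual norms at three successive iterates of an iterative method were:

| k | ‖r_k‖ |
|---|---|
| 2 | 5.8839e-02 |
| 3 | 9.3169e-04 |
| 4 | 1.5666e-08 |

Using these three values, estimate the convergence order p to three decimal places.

p ≈ ln(‖r_4‖/‖r_3‖) / ln(‖r_3‖/‖r_2‖)
  = ln(1.5666e-08/9.3169e-04) / ln(9.3169e-04/5.8839e-02)
  = ln(1.68146e-05) / ln(0.0158346)
  = -10.993263 / -4.145558 ≈ 2.651817

2.652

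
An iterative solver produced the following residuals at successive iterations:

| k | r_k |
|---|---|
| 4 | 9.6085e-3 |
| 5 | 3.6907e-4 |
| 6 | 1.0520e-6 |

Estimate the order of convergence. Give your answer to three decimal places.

1.798

p ≈ ln(r_6/r_5) / ln(r_5/r_4)
  = ln(1.0520e-6/3.6907e-4) / ln(3.6907e-4/9.6085e-3)
  = ln(0.00285041) / ln(0.0384108)
  = -5.860292 / -3.259417 ≈ 1.797957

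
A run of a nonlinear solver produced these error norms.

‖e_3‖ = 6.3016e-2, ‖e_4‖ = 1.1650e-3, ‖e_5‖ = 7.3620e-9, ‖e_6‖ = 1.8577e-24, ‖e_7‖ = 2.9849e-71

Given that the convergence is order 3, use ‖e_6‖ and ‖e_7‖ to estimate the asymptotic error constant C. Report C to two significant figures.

C ≈ ‖e_7‖ / ‖e_6‖^3
  = 2.9849e-71 / (1.8577e-24)^3
  = 2.9849e-71 / 6.41101e-72 ≈ 4.6559

4.7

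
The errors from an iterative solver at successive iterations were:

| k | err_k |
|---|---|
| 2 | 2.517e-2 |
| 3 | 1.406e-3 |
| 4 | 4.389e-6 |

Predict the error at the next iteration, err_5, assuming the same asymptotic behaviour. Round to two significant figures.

4.3e-11

First estimate the order: p ≈ ln(err_4/err_3) / ln(err_3/err_2) = ln(4.389e-6/1.406e-3)/ln(1.406e-3/2.517e-2) = ln(0.00312162)/ln(0.0558602) ≈ 1.9999.
Then err_5 ≈ err_4·(err_4/err_3)^p = 4.389e-6·(0.00312162)^1.9999 = 4.389e-6·9.75014e-06 ≈ 4.279e-11.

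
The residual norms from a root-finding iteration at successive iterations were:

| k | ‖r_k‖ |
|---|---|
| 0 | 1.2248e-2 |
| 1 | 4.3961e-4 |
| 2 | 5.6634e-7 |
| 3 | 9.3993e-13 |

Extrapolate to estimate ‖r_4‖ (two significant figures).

First estimate the order: p ≈ ln(‖r_3‖/‖r_2‖) / ln(‖r_2‖/‖r_1‖) = ln(9.3993e-13/5.6634e-7)/ln(5.6634e-7/4.3961e-4) = ln(1.65966e-06)/ln(0.00128828) ≈ 2.0000.
Then ‖r_4‖ ≈ ‖r_3‖·(‖r_3‖/‖r_2‖)^p = 9.3993e-13·(1.65966e-06)^2.0000 = 9.3993e-13·2.75447e-12 ≈ 2.589e-24.

2.6e-24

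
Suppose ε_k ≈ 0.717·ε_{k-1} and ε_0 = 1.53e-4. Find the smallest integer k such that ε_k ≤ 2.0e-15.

After k steps, ε_k ≈ 1.53e-4·0.717^k.
Need 0.717^k ≤ 2.0e-15/1.53e-4 = 1.30719e-11.
k ≥ ln(1.30719e-11)/ln(0.717) = -25.0606/-0.33268 = 75.329.
Smallest integer k = 76.

76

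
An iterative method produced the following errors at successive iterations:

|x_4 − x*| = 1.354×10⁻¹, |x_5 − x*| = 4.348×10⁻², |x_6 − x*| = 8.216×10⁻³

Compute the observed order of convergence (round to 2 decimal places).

1.47

p ≈ ln(|x_6 − x*|/|x_5 − x*|) / ln(|x_5 − x*|/|x_4 − x*|)
  = ln(8.216×10⁻³/4.348×10⁻²) / ln(4.348×10⁻²/1.354×10⁻¹)
  = ln(0.18896) / ln(0.321123)
  = -1.66622 / -1.13593 ≈ 1.46683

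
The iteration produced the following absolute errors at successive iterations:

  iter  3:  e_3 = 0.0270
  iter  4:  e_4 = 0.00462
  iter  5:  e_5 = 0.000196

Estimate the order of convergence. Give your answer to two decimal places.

1.79

p ≈ ln(e_5/e_4) / ln(e_4/e_3)
  = ln(0.000196/0.00462) / ln(0.00462/0.0270)
  = ln(0.0424242) / ln(0.171111)
  = -3.16004 / -1.76544 ≈ 1.78994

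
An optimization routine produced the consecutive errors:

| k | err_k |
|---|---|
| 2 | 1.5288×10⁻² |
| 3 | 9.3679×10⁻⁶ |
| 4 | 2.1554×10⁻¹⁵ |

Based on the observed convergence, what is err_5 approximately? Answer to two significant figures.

2.6e-44

First estimate the order: p ≈ ln(err_4/err_3) / ln(err_3/err_2) = ln(2.1554×10⁻¹⁵/9.3679×10⁻⁶)/ln(9.3679×10⁻⁶/1.5288×10⁻²) = ln(2.30084e-10)/ln(0.000612762) ≈ 3.0000.
Then err_5 ≈ err_4·(err_4/err_3)^p = 2.1554×10⁻¹⁵·(2.30084e-10)^3.0000 = 2.1554×10⁻¹⁵·1.21803e-29 ≈ 2.625e-44.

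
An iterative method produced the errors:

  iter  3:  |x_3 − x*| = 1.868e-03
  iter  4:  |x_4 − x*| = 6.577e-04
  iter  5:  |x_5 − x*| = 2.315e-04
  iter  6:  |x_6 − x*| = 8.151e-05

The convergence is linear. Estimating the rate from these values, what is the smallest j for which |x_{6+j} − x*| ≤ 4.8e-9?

Rate ρ ≈ |x_6 − x*|/|x_5 − x*| = 8.151e-05/2.315e-04 = 0.3521.
After j more steps, |x_{6+j} − x*| ≈ 8.151e-05·ρ^j; need ρ^j ≤ 4.8e-9/8.151e-05 = 5.88885e-05.
j ≥ ln(5.88885e-05)/ln(0.3521) = -9.7399/-1.04384 = 9.331.
So 10 more iterations are needed.

10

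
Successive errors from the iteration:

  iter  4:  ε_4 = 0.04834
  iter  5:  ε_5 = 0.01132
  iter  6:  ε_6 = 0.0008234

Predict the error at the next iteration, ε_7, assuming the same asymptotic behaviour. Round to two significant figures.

7.3e-6

First estimate the order: p ≈ ln(ε_6/ε_5) / ln(ε_5/ε_4) = ln(0.0008234/0.01132)/ln(0.01132/0.04834) = ln(0.0727385)/ln(0.234175) ≈ 1.8054.
Then ε_7 ≈ ε_6·(ε_6/ε_5)^p = 0.0008234·(0.0727385)^1.8054 = 0.0008234·0.00881108 ≈ 7.255e-06.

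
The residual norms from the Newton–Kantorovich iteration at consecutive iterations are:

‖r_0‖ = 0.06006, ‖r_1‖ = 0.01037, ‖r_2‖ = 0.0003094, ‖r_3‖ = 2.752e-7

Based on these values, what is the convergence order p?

Consecutive ratios: ‖r_3‖/‖r_2‖ = 2.752e-7/0.0003094 = 0.000889463, ‖r_2‖/‖r_1‖ = 0.0003094/0.01037 = 0.0298361.
p ≈ ln(0.000889463)/ln(0.0298361) = -7.0249/-3.5120 ≈ 2.00.
So the convergence is quadratic (order 2).

2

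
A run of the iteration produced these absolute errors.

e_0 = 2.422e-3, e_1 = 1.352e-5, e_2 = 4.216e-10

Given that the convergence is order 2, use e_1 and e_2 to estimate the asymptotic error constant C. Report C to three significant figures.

2.31

C ≈ e_2 / e_1^2
  = 4.216e-10 / (1.352e-5)^2
  = 4.216e-10 / 1.8279e-10 ≈ 2.3065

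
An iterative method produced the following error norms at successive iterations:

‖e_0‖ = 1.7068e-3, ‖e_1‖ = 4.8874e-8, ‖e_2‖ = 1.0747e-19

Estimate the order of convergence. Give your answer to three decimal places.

p ≈ ln(‖e_2‖/‖e_1‖) / ln(‖e_1‖/‖e_0‖)
  = ln(1.0747e-19/4.8874e-8) / ln(4.8874e-8/1.7068e-3)
  = ln(2.19892e-12) / ln(2.86349e-05)
  = -26.843055 / -10.460884 ≈ 2.566041

2.566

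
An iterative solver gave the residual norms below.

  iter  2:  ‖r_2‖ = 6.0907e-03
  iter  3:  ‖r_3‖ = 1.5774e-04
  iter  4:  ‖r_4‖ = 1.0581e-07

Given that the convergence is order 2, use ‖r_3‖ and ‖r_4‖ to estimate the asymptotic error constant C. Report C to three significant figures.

4.25

C ≈ ‖r_4‖ / ‖r_3‖^2
  = 1.0581e-07 / (1.5774e-04)^2
  = 1.0581e-07 / 2.48819e-08 ≈ 4.2525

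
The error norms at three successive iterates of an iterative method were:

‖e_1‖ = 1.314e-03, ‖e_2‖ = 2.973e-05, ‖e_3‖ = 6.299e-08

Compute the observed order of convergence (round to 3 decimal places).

1.625

p ≈ ln(‖e_3‖/‖e_2‖) / ln(‖e_2‖/‖e_1‖)
  = ln(6.299e-08/2.973e-05) / ln(2.973e-05/1.314e-03)
  = ln(0.00211874) / ln(0.0226256)
  = -6.156934 / -3.788673 ≈ 1.625090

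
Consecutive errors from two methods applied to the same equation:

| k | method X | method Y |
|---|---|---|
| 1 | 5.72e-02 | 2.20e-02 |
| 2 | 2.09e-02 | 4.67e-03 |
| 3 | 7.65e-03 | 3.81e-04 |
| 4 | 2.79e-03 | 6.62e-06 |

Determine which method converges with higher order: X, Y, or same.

Method X: p ≈ ln(2.79e-03/7.65e-03)/ln(7.65e-03/2.09e-02) ≈ 1.00.
Method Y: p ≈ ln(6.62e-06/3.81e-04)/ln(3.81e-04/4.67e-03) ≈ 1.62.
Method Y has the higher order (≈1.6 vs ≈1.0).

Y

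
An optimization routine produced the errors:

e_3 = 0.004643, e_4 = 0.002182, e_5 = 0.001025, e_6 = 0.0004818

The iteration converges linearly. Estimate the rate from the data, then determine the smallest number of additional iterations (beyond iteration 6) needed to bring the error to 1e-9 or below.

18

Rate ρ ≈ e_6/e_5 = 0.0004818/0.001025 = 0.4700.
After j more steps, e_{6+j} ≈ 0.0004818·ρ^j; need ρ^j ≤ 1e-9/0.0004818 = 2.07555e-06.
j ≥ ln(2.07555e-06)/ln(0.4700) = -13.0853/-0.75502 = 17.331.
So 18 more iterations are needed.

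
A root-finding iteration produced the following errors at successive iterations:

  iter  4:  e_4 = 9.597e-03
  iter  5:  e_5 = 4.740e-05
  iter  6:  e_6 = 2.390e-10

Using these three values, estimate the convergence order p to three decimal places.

p ≈ ln(e_6/e_5) / ln(e_5/e_4)
  = ln(2.390e-10/4.740e-05) / ln(4.740e-05/9.597e-03)
  = ln(5.04219e-06) / ln(0.00493904)
  = -12.197670 / -5.310584 ≈ 2.296860

2.297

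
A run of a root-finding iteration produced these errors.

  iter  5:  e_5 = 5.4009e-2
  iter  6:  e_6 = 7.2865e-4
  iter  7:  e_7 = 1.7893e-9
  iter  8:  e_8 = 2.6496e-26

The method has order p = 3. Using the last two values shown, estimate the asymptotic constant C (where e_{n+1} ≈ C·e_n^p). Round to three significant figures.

4.63

C ≈ e_8 / e_7^3
  = 2.6496e-26 / (1.7893e-9)^3
  = 2.6496e-26 / 5.72861e-27 ≈ 4.6252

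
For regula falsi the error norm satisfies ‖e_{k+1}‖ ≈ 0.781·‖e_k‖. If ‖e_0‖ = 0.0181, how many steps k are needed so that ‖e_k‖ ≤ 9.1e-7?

After k steps, ‖e_k‖ ≈ 0.0181·0.781^k.
Need 0.781^k ≤ 9.1e-7/0.0181 = 5.02762e-05.
k ≥ ln(5.02762e-05)/ln(0.781) = -9.8980/-0.24718 = 40.044.
Smallest integer k = 41.

41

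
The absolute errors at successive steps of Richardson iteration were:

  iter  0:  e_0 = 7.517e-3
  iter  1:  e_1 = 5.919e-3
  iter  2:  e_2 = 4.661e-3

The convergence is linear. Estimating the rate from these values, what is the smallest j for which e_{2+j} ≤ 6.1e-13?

Rate ρ ≈ e_2/e_1 = 4.661e-3/5.919e-3 = 0.7875.
After j more steps, e_{2+j} ≈ 4.661e-3·ρ^j; need ρ^j ≤ 6.1e-13/4.661e-3 = 1.30873e-10.
j ≥ ln(1.30873e-10)/ln(0.7875) = -22.7568/-0.23889 = 95.261.
So 96 more iterations are needed.

96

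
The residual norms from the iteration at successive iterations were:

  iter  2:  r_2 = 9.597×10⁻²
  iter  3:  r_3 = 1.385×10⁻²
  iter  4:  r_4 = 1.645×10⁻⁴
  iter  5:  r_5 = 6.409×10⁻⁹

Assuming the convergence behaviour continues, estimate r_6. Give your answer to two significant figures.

5.1e-19

First estimate the order: p ≈ ln(r_5/r_4) / ln(r_4/r_3) = ln(6.409×10⁻⁹/1.645×10⁻⁴)/ln(1.645×10⁻⁴/1.385×10⁻²) = ln(3.89605e-05)/ln(0.0118773) ≈ 2.2902.
Then r_6 ≈ r_5·(r_5/r_4)^p = 6.409×10⁻⁹·(3.89605e-05)^2.2902 = 6.409×10⁻⁹·7.97349e-11 ≈ 5.11e-19.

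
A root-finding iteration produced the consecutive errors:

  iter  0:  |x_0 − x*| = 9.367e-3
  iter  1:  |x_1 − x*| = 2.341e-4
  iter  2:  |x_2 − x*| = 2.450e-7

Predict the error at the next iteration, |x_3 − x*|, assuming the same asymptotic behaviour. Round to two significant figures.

7.0e-13

First estimate the order: p ≈ ln(|x_2 − x*|/|x_1 − x*|) / ln(|x_1 − x*|/|x_0 − x*|) = ln(2.450e-7/2.341e-4)/ln(2.341e-4/9.367e-3) = ln(0.00104656)/ln(0.024992) ≈ 1.8601.
Then |x_3 − x*| ≈ |x_2 − x*|·(|x_2 − x*|/|x_1 − x*|)^p = 2.450e-7·(0.00104656)^1.8601 = 2.450e-7·2.86064e-06 ≈ 7.009e-13.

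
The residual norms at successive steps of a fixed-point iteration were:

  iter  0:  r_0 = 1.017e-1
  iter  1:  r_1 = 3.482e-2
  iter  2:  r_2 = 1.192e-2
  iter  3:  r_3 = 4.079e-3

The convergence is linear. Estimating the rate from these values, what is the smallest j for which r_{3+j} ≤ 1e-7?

Rate ρ ≈ r_3/r_2 = 4.079e-3/1.192e-2 = 0.3422.
After j more steps, r_{3+j} ≈ 4.079e-3·ρ^j; need ρ^j ≤ 1e-7/4.079e-3 = 2.45158e-05.
j ≥ ln(2.45158e-05)/ln(0.3422) = -10.6162/-1.07236 = 9.900.
So 10 more iterations are needed.

10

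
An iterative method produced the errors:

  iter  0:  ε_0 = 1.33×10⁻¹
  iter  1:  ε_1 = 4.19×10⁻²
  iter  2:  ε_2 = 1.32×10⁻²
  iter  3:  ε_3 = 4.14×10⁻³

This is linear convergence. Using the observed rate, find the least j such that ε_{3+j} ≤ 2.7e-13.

21

Rate ρ ≈ ε_3/ε_2 = 4.14×10⁻³/1.32×10⁻² = 0.3136.
After j more steps, ε_{3+j} ≈ 4.14×10⁻³·ρ^j; need ρ^j ≤ 2.7e-13/4.14×10⁻³ = 6.52174e-11.
j ≥ ln(6.52174e-11)/ln(0.3136) = -23.4533/-1.15964 = 20.225.
So 21 more iterations are needed.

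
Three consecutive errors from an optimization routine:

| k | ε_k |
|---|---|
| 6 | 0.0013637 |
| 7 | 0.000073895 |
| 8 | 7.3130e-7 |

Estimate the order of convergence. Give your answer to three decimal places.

p ≈ ln(ε_8/ε_7) / ln(ε_7/ε_6)
  = ln(7.3130e-7/0.000073895) / ln(0.000073895/0.0013637)
  = ln(0.00989647) / ln(0.0541871)
  = -4.615577 / -2.915312 ≈ 1.583219

1.583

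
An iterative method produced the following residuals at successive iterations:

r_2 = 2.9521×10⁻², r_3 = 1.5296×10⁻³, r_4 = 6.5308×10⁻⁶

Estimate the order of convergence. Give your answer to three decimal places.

1.843

p ≈ ln(r_4/r_3) / ln(r_3/r_2)
  = ln(6.5308×10⁻⁶/1.5296×10⁻³) / ln(1.5296×10⁻³/2.9521×10⁻²)
  = ln(0.00426961) / ln(0.051814)
  = -5.456233 / -2.960095 ≈ 1.843263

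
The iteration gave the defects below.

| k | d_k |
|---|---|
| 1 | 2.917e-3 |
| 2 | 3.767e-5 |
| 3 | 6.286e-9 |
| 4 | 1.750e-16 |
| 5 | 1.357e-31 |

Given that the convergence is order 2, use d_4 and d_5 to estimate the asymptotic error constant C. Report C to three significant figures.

4.43

C ≈ d_5 / d_4^2
  = 1.357e-31 / (1.750e-16)^2
  = 1.357e-31 / 3.0625e-32 ≈ 4.431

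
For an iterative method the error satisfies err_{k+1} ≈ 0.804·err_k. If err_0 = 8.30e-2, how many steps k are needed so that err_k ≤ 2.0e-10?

91

After k steps, err_k ≈ 8.30e-2·0.804^k.
Need 0.804^k ≤ 2.0e-10/8.30e-2 = 2.40964e-09.
k ≥ ln(2.40964e-09)/ln(0.804) = -19.8438/-0.21816 = 90.960.
Smallest integer k = 91.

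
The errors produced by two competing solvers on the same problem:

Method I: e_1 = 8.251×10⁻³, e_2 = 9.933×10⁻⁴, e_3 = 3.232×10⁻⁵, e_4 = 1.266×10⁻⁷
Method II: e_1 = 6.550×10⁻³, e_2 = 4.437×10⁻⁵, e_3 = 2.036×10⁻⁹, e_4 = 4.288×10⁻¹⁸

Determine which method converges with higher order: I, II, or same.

Method I: p ≈ ln(1.266×10⁻⁷/3.232×10⁻⁵)/ln(3.232×10⁻⁵/9.933×10⁻⁴) ≈ 1.62.
Method II: p ≈ ln(4.288×10⁻¹⁸/2.036×10⁻⁹)/ln(2.036×10⁻⁹/4.437×10⁻⁵) ≈ 2.00.
Method II has the higher order (≈2.0 vs ≈1.6).

II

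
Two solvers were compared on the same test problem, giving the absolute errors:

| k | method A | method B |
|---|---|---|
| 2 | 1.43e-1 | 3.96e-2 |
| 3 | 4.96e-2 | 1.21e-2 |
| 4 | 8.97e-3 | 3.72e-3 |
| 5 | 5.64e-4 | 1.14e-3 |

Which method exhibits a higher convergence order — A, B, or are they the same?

Method A: p ≈ ln(5.64e-4/8.97e-3)/ln(8.97e-3/4.96e-2) ≈ 1.62.
Method B: p ≈ ln(1.14e-3/3.72e-3)/ln(3.72e-3/1.21e-2) ≈ 1.00.
Method A has the higher order (≈1.6 vs ≈1.0).

A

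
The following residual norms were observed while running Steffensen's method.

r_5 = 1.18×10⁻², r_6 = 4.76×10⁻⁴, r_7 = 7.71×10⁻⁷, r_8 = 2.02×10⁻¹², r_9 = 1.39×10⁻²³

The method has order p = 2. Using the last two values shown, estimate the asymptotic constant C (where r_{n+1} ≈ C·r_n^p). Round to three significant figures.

3.41

C ≈ r_9 / r_8^2
  = 1.39×10⁻²³ / (2.02×10⁻¹²)^2
  = 1.39×10⁻²³ / 4.0804e-24 ≈ 3.4065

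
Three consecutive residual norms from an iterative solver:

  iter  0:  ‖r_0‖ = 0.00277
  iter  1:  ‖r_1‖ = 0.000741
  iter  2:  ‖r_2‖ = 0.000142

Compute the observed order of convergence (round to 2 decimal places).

1.25

p ≈ ln(‖r_2‖/‖r_1‖) / ln(‖r_1‖/‖r_0‖)
  = ln(0.000142/0.000741) / ln(0.000741/0.00277)
  = ln(0.191633) / ln(0.267509)
  = -1.65217 / -1.31860 ≈ 1.25297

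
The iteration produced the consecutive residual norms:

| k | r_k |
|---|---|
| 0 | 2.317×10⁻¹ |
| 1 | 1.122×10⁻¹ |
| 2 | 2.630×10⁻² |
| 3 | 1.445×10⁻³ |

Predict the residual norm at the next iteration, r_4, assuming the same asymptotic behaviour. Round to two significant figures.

4.4e-6

First estimate the order: p ≈ ln(r_3/r_2) / ln(r_2/r_1) = ln(1.445×10⁻³/2.630×10⁻²)/ln(2.630×10⁻²/1.122×10⁻¹) = ln(0.054943)/ln(0.234403) ≈ 2.0000.
Then r_4 ≈ r_3·(r_3/r_2)^p = 1.445×10⁻³·(0.054943)^2.0000 = 1.445×10⁻³·0.00301873 ≈ 4.362e-06.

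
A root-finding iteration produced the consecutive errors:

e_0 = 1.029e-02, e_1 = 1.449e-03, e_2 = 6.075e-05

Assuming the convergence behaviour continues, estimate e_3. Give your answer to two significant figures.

3.6e-7

First estimate the order: p ≈ ln(e_2/e_1) / ln(e_1/e_0) = ln(6.075e-05/1.449e-03)/ln(1.449e-03/1.029e-02) = ln(0.0419255)/ln(0.140816) ≈ 1.6180.
Then e_3 ≈ e_2·(e_2/e_1)^p = 6.075e-05·(0.0419255)^1.6180 = 6.075e-05·0.00590432 ≈ 3.587e-07.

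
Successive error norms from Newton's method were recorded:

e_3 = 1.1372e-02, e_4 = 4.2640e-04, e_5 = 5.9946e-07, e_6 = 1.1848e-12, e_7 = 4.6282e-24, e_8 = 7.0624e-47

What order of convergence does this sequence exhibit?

Consecutive ratios: e_8/e_7 = 7.0624e-47/4.6282e-24 = 1.52595e-23, e_7/e_6 = 4.6282e-24/1.1848e-12 = 3.90631e-12.
p ≈ ln(1.52595e-23)/ln(3.90631e-12) = -52.5368/-26.2684 ≈ 2.00.
So the convergence is quadratic (order 2).

2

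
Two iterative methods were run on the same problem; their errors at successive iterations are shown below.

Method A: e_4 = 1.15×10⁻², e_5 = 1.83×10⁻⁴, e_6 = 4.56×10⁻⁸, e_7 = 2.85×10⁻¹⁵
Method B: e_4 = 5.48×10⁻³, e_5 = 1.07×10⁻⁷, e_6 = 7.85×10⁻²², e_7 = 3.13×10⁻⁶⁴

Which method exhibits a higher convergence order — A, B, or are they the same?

B

Method A: p ≈ ln(2.85×10⁻¹⁵/4.56×10⁻⁸)/ln(4.56×10⁻⁸/1.83×10⁻⁴) ≈ 2.00.
Method B: p ≈ ln(3.13×10⁻⁶⁴/7.85×10⁻²²)/ln(7.85×10⁻²²/1.07×10⁻⁷) ≈ 3.00.
Method B has the higher order (≈3.0 vs ≈2.0).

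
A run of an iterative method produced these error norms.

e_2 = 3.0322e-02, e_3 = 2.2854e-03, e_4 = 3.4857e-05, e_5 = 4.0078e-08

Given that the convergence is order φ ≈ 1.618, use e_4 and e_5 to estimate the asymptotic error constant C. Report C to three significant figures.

C ≈ e_5 / e_4^1.618
  = 4.0078e-08 / (3.4857e-05)^1.618
  = 4.0078e-08 / 6.1295e-08 ≈ 0.65385

0.654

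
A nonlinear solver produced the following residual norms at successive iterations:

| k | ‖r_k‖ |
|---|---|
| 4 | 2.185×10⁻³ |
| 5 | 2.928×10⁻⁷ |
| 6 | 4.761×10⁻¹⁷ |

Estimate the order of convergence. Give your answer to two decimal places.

2.53

p ≈ ln(‖r_6‖/‖r_5‖) / ln(‖r_5‖/‖r_4‖)
  = ln(4.761×10⁻¹⁷/2.928×10⁻⁷) / ln(2.928×10⁻⁷/2.185×10⁻³)
  = ln(1.62602e-10) / ln(0.000134005)
  = -22.53972 / -8.91763 ≈ 2.52755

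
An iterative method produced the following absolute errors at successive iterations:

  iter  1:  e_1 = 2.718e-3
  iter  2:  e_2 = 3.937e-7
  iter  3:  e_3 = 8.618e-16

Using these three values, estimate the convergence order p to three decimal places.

p ≈ ln(e_3/e_2) / ln(e_2/e_1)
  = ln(8.618e-16/3.937e-7) / ln(3.937e-7/2.718e-3)
  = ln(2.18898e-09) / ln(0.000144849)
  = -19.939830 / -8.839819 ≈ 2.255683

2.256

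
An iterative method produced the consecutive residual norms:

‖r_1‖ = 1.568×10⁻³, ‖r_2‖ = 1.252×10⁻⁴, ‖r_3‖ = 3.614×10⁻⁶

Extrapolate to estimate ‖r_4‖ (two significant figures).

First estimate the order: p ≈ ln(‖r_3‖/‖r_2‖) / ln(‖r_2‖/‖r_1‖) = ln(3.614×10⁻⁶/1.252×10⁻⁴)/ln(1.252×10⁻⁴/1.568×10⁻³) = ln(0.0288658)/ln(0.0798469) ≈ 1.4025.
Then ‖r_4‖ ≈ ‖r_3‖·(‖r_3‖/‖r_2‖)^p = 3.614×10⁻⁶·(0.0288658)^1.4025 = 3.614×10⁻⁶·0.00692928 ≈ 2.504e-08.

2.5e-8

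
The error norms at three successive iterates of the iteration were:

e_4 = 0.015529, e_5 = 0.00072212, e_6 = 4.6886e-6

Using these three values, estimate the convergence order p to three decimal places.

p ≈ ln(e_6/e_5) / ln(e_5/e_4)
  = ln(4.6886e-6/0.00072212) / ln(0.00072212/0.015529)
  = ln(0.00649283) / ln(0.0465014)
  = -5.037057 / -3.068273 ≈ 1.641659

1.642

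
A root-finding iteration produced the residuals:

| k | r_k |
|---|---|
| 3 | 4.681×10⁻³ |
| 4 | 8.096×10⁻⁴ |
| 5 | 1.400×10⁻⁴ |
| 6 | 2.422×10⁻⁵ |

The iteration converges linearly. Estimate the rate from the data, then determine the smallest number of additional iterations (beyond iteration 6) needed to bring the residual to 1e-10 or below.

Rate ρ ≈ r_6/r_5 = 2.422×10⁻⁵/1.400×10⁻⁴ = 0.1730.
After j more steps, r_{6+j} ≈ 2.422×10⁻⁵·ρ^j; need ρ^j ≤ 1e-10/2.422×10⁻⁵ = 4.12882e-06.
j ≥ ln(4.12882e-06)/ln(0.1730) = -12.3975/-1.75446 = 7.066.
So 8 more iterations are needed.

8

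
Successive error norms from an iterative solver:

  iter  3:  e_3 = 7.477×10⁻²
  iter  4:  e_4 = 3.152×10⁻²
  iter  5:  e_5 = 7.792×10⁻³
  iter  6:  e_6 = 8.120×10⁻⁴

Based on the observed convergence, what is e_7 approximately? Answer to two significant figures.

First estimate the order: p ≈ ln(e_6/e_5) / ln(e_5/e_4) = ln(8.120×10⁻⁴/7.792×10⁻³)/ln(7.792×10⁻³/3.152×10⁻²) = ln(0.104209)/ln(0.247208) ≈ 1.6181.
Then e_7 ≈ e_6·(e_6/e_5)^p = 8.120×10⁻⁴·(0.104209)^1.6181 = 8.120×10⁻⁴·0.0257556 ≈ 2.091e-05.

2.1e-5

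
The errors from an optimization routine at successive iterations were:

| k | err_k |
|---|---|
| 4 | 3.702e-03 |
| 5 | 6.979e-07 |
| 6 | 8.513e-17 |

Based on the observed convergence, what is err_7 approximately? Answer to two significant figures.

First estimate the order: p ≈ ln(err_6/err_5) / ln(err_5/err_4) = ln(8.513e-17/6.979e-07)/ln(6.979e-07/3.702e-03) = ln(1.2198e-10)/ln(0.00018852) ≈ 2.6617.
Then err_7 ≈ err_6·(err_6/err_5)^p = 8.513e-17·(1.2198e-10)^2.6617 = 8.513e-17·4.09897e-27 ≈ 3.489e-43.

3.5e-43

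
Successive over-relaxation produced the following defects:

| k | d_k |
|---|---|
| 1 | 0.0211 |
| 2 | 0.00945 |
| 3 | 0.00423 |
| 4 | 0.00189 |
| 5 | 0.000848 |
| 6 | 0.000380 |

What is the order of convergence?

1

Consecutive ratios: d_6/d_5 = 0.000380/0.000848 = 0.448113, d_5/d_4 = 0.000848/0.00189 = 0.448677.
p ≈ ln(0.448113)/ln(0.448677) = -0.8027/-0.8015 ≈ 1.00.
So the convergence is linear (order 1).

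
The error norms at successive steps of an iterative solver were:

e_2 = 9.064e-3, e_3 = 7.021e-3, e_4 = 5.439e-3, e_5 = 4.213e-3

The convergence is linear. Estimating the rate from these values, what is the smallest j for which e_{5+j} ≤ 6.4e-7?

Rate ρ ≈ e_5/e_4 = 4.213e-3/5.439e-3 = 0.7746.
After j more steps, e_{5+j} ≈ 4.213e-3·ρ^j; need ρ^j ≤ 6.4e-7/4.213e-3 = 0.000151911.
j ≥ ln(0.000151911)/ln(0.7746) = -8.7922/-0.25541 = 34.424.
So 35 more iterations are needed.

35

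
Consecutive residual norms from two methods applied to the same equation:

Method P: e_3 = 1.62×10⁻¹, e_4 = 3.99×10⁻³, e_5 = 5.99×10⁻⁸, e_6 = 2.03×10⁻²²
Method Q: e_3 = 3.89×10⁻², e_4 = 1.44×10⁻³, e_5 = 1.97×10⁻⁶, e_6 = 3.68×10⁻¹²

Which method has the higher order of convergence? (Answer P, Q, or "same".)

Method P: p ≈ ln(2.03×10⁻²²/5.99×10⁻⁸)/ln(5.99×10⁻⁸/3.99×10⁻³) ≈ 3.00.
Method Q: p ≈ ln(3.68×10⁻¹²/1.97×10⁻⁶)/ln(1.97×10⁻⁶/1.44×10⁻³) ≈ 2.00.
Method P has the higher order (≈3.0 vs ≈2.0).

P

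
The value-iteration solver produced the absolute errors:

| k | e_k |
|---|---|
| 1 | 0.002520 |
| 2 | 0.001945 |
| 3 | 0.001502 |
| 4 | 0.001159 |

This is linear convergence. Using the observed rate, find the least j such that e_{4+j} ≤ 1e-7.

37

Rate ρ ≈ e_4/e_3 = 0.001159/0.001502 = 0.7716.
After j more steps, e_{4+j} ≈ 0.001159·ρ^j; need ρ^j ≤ 1e-7/0.001159 = 8.62813e-05.
j ≥ ln(8.62813e-05)/ln(0.7716) = -9.3579/-0.25929 = 36.090.
So 37 more iterations are needed.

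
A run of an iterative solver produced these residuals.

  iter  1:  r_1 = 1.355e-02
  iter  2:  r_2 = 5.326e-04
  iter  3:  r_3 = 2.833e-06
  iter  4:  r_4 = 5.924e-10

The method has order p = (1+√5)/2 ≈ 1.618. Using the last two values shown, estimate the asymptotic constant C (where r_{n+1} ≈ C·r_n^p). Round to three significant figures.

0.561

C ≈ r_4 / r_3^1.618
  = 5.924e-10 / (2.833e-06)^1.618
  = 5.924e-10 / 1.05617e-09 ≈ 0.56089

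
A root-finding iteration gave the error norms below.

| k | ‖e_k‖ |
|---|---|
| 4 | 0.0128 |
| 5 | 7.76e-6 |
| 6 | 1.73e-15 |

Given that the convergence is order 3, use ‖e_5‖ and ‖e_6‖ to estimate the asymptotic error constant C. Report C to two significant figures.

C ≈ ‖e_6‖ / ‖e_5‖^3
  = 1.73e-15 / (7.76e-6)^3
  = 1.73e-15 / 4.67289e-16 ≈ 3.7022

3.7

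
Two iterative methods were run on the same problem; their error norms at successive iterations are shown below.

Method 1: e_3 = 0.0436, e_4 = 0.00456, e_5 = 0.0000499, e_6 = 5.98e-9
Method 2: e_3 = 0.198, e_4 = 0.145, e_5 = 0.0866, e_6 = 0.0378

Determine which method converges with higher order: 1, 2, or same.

1

Method 1: p ≈ ln(5.98e-9/0.0000499)/ln(0.0000499/0.00456) ≈ 2.00.
Method 2: p ≈ ln(0.0378/0.0866)/ln(0.0866/0.145) ≈ 1.61.
Method 1 has the higher order (≈2.0 vs ≈1.6).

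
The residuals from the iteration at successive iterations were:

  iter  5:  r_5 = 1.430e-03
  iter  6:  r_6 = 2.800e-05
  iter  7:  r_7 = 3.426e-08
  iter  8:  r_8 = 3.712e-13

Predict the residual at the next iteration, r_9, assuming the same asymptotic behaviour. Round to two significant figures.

1.3e-21

First estimate the order: p ≈ ln(r_8/r_7) / ln(r_7/r_6) = ln(3.712e-13/3.426e-08)/ln(3.426e-08/2.800e-05) = ln(1.08348e-05)/ln(0.00122357) ≈ 1.7049.
Then r_9 ≈ r_8·(r_8/r_7)^p = 3.712e-13·(1.08348e-05)^1.7049 = 3.712e-13·3.42662e-09 ≈ 1.272e-21.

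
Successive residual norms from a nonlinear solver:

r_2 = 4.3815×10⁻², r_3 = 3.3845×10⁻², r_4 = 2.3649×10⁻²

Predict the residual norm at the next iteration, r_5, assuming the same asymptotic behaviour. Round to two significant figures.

First estimate the order: p ≈ ln(r_4/r_3) / ln(r_3/r_2) = ln(2.3649×10⁻²/3.3845×10⁻²)/ln(3.3845×10⁻²/4.3815×10⁻²) = ln(0.698744)/ln(0.772452) ≈ 1.3884.
Then r_5 ≈ r_4·(r_4/r_3)^p = 2.3649×10⁻²·(0.698744)^1.3884 = 2.3649×10⁻²·0.607927 ≈ 0.01438.

1.4e-2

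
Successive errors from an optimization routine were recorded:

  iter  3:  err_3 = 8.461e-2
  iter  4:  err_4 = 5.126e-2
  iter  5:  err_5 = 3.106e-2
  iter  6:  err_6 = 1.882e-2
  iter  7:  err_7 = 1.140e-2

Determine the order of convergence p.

Consecutive ratios: err_7/err_6 = 1.140e-2/1.882e-2 = 0.605739, err_6/err_5 = 1.882e-2/3.106e-2 = 0.605924.
p ≈ ln(0.605739)/ln(0.605924) = -0.5013/-0.5010 ≈ 1.00.
So the convergence is linear (order 1).

1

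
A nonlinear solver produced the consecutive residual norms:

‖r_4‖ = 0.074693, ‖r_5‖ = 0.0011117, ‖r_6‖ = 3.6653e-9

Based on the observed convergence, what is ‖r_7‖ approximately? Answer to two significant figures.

1.3e-25

First estimate the order: p ≈ ln(‖r_6‖/‖r_5‖) / ln(‖r_5‖/‖r_4‖) = ln(3.6653e-9/0.0011117)/ln(0.0011117/0.074693) = ln(3.29702e-06)/ln(0.0148836) ≈ 3.0000.
Then ‖r_7‖ ≈ ‖r_6‖·(‖r_6‖/‖r_5‖)^p = 3.6653e-9·(3.29702e-06)^3.0000 = 3.6653e-9·3.58397e-17 ≈ 1.314e-25.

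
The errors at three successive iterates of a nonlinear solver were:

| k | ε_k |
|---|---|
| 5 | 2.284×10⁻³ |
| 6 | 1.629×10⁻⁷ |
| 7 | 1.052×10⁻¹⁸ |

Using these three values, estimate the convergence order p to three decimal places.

p ≈ ln(ε_7/ε_6) / ln(ε_6/ε_5)
  = ln(1.052×10⁻¹⁸/1.629×10⁻⁷) / ln(1.629×10⁻⁷/2.284×10⁻³)
  = ln(6.45795e-12) / ln(7.13222e-05)
  = -25.765709 / -9.548303 ≈ 2.698460

2.698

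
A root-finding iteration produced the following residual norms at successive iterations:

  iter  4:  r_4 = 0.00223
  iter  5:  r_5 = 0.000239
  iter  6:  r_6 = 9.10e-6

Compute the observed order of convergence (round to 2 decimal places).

1.46

p ≈ ln(r_6/r_5) / ln(r_5/r_4)
  = ln(9.10e-6/0.000239) / ln(0.000239/0.00223)
  = ln(0.0380753) / ln(0.107175)
  = -3.26819 / -2.23329 ≈ 1.46340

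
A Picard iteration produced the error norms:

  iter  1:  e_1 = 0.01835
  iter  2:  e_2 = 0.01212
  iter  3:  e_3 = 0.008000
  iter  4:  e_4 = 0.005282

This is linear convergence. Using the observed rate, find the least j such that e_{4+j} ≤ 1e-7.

27

Rate ρ ≈ e_4/e_3 = 0.005282/0.008000 = 0.6603.
After j more steps, e_{4+j} ≈ 0.005282·ρ^j; need ρ^j ≤ 1e-7/0.005282 = 1.89322e-05.
j ≥ ln(1.89322e-05)/ln(0.6603) = -10.8746/-0.41506 = 26.200.
So 27 more iterations are needed.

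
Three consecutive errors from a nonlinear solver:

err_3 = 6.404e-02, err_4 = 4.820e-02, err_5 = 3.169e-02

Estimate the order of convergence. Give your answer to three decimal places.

p ≈ ln(err_5/err_4) / ln(err_4/err_3)
  = ln(3.169e-02/4.820e-02) / ln(4.820e-02/6.404e-02)
  = ln(0.657469) / ln(0.752655)
  = -0.419358 / -0.284148 ≈ 1.475844

1.476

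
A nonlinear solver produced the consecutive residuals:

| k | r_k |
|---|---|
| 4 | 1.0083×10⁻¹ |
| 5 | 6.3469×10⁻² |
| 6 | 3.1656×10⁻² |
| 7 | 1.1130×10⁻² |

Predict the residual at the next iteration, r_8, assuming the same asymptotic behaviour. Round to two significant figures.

2.3e-3

First estimate the order: p ≈ ln(r_7/r_6) / ln(r_6/r_5) = ln(1.1130×10⁻²/3.1656×10⁻²)/ln(3.1656×10⁻²/6.3469×10⁻²) = ln(0.351592)/ln(0.498763) ≈ 1.5027.
Then r_8 ≈ r_7·(r_7/r_6)^p = 1.1130×10⁻²·(0.351592)^1.5027 = 1.1130×10⁻²·0.20789 ≈ 0.002314.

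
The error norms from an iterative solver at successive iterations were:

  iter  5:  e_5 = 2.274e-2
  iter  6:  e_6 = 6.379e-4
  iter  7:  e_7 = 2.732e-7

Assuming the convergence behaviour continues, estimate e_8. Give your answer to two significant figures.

1.3e-14

First estimate the order: p ≈ ln(e_7/e_6) / ln(e_6/e_5) = ln(2.732e-7/6.379e-4)/ln(6.379e-4/2.274e-2) = ln(0.00042828)/ln(0.0280519) ≈ 2.1702.
Then e_8 ≈ e_7·(e_7/e_6)^p = 2.732e-7·(0.00042828)^2.1702 = 2.732e-7·4.89977e-08 ≈ 1.339e-14.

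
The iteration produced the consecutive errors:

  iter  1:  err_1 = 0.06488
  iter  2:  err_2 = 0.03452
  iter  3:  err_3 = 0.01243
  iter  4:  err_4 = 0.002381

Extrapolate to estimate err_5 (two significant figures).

1.6e-4

First estimate the order: p ≈ ln(err_4/err_3) / ln(err_3/err_2) = ln(0.002381/0.01243)/ln(0.01243/0.03452) = ln(0.191553)/ln(0.360081) ≈ 1.6179.
Then err_5 ≈ err_4·(err_4/err_3)^p = 0.002381·(0.191553)^1.6179 = 0.002381·0.0689946 ≈ 0.0001643.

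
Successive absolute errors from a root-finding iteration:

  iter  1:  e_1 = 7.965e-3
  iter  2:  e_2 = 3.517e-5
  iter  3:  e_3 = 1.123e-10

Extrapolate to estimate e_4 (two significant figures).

First estimate the order: p ≈ ln(e_3/e_2) / ln(e_2/e_1) = ln(1.123e-10/3.517e-5)/ln(3.517e-5/7.965e-3) = ln(3.19306e-06)/ln(0.00441557) ≈ 2.3337.
Then e_4 ≈ e_3·(e_3/e_2)^p = 1.123e-10·(3.19306e-06)^2.3337 = 1.123e-10·1.4944e-13 ≈ 1.678e-23.

1.7e-23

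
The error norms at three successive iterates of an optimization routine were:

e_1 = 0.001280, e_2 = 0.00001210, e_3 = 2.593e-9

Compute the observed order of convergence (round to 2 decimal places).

p ≈ ln(e_3/e_2) / ln(e_2/e_1)
  = ln(2.593e-9/0.00001210) / ln(0.00001210/0.001280)
  = ln(0.000214298) / ln(0.00945312)
  = -8.44814 / -4.66141 ≈ 1.81236

1.81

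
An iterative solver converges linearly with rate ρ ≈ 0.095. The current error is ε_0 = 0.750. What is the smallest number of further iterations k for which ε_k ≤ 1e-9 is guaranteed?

After k steps, ε_k ≈ 0.750·0.095^k.
Need 0.095^k ≤ 1e-9/0.750 = 1.33333e-09.
k ≥ ln(1.33333e-09)/ln(0.095) = -20.4356/-2.35388 = 8.682.
Smallest integer k = 9.

9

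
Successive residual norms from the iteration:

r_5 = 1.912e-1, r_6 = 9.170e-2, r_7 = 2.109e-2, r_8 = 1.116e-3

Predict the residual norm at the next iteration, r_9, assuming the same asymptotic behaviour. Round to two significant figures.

First estimate the order: p ≈ ln(r_8/r_7) / ln(r_7/r_6) = ln(1.116e-3/2.109e-2)/ln(2.109e-2/9.170e-2) = ln(0.0529161)/ln(0.229989) ≈ 1.9997.
Then r_9 ≈ r_8·(r_8/r_7)^p = 1.116e-3·(0.0529161)^1.9997 = 1.116e-3·0.00280258 ≈ 3.128e-06.

3.1e-6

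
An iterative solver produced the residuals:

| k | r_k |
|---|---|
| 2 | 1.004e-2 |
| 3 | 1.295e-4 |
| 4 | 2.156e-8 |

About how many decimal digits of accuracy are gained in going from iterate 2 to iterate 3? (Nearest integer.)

2

Digits gained ≈ log₁₀(r_2/r_3) = log₁₀(1.004e-2/1.295e-4) = log₁₀(77.529) ≈ 1.889.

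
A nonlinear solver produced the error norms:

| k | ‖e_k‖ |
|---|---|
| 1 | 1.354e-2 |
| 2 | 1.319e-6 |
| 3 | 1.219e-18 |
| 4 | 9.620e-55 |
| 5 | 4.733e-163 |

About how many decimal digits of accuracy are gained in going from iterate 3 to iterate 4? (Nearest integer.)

Digits gained ≈ log₁₀(‖e_3‖/‖e_4‖) = log₁₀(1.219e-18/9.620e-55) = log₁₀(1.26715e+36) ≈ 36.103.

36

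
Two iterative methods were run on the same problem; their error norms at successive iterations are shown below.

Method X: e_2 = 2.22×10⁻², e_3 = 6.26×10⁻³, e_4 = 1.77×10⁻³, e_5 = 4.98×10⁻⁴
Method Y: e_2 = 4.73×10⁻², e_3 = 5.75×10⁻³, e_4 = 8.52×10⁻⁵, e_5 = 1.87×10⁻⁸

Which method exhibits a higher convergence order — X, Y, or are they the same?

Method X: p ≈ ln(4.98×10⁻⁴/1.77×10⁻³)/ln(1.77×10⁻³/6.26×10⁻³) ≈ 1.00.
Method Y: p ≈ ln(1.87×10⁻⁸/8.52×10⁻⁵)/ln(8.52×10⁻⁵/5.75×10⁻³) ≈ 2.00.
Method Y has the higher order (≈2.0 vs ≈1.0).

Y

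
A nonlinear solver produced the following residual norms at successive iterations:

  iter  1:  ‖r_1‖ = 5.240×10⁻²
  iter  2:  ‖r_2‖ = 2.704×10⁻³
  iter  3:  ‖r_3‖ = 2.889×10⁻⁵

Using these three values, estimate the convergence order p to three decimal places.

p ≈ ln(‖r_3‖/‖r_2‖) / ln(‖r_2‖/‖r_1‖)
  = ln(2.889×10⁻⁵/2.704×10⁻³) / ln(2.704×10⁻³/5.240×10⁻²)
  = ln(0.0106842) / ln(0.0516031)
  = -4.538989 / -2.964174 ≈ 1.531283

1.531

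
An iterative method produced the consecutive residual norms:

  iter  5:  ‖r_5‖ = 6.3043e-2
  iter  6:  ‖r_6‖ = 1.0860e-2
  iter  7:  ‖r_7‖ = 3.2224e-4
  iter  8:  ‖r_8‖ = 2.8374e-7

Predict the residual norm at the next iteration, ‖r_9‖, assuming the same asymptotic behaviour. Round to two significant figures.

First estimate the order: p ≈ ln(‖r_8‖/‖r_7‖) / ln(‖r_7‖/‖r_6‖) = ln(2.8374e-7/3.2224e-4)/ln(3.2224e-4/1.0860e-2) = ln(0.000880524)/ln(0.0296722) ≈ 2.0000.
Then ‖r_9‖ ≈ ‖r_8‖·(‖r_8‖/‖r_7‖)^p = 2.8374e-7·(0.000880524)^2.0000 = 2.8374e-7·7.75323e-07 ≈ 2.2e-13.

2.2e-13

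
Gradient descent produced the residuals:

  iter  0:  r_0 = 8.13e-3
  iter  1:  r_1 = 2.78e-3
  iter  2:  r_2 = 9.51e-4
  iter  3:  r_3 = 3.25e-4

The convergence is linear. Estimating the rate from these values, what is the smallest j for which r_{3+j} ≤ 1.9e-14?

22

Rate ρ ≈ r_3/r_2 = 3.25e-4/9.51e-4 = 0.3417.
After j more steps, r_{3+j} ≈ 3.25e-4·ρ^j; need ρ^j ≤ 1.9e-14/3.25e-4 = 5.84615e-11.
j ≥ ln(5.84615e-11)/ln(0.3417) = -23.5627/-1.07382 = 21.943.
So 22 more iterations are needed.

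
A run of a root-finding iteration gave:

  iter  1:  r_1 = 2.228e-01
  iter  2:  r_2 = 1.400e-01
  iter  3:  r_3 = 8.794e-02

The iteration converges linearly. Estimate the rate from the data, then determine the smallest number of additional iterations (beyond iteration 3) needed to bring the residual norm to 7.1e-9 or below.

Rate ρ ≈ r_3/r_2 = 8.794e-02/1.400e-01 = 0.6281.
After j more steps, r_{3+j} ≈ 8.794e-02·ρ^j; need ρ^j ≤ 7.1e-9/8.794e-02 = 8.07369e-08.
j ≥ ln(8.07369e-08)/ln(0.6281) = -16.3321/-0.46506 = 35.118.
So 36 more iterations are needed.

36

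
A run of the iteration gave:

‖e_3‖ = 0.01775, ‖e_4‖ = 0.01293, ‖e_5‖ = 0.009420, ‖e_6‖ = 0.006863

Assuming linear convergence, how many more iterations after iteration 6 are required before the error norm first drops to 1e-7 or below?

Rate ρ ≈ ‖e_6‖/‖e_5‖ = 0.006863/0.009420 = 0.7286.
After j more steps, ‖e_{6+j}‖ ≈ 0.006863·ρ^j; need ρ^j ≤ 1e-7/0.006863 = 1.45709e-05.
j ≥ ln(1.45709e-05)/ln(0.7286) = -11.1365/-0.31663 = 35.172.
So 36 more iterations are needed.

36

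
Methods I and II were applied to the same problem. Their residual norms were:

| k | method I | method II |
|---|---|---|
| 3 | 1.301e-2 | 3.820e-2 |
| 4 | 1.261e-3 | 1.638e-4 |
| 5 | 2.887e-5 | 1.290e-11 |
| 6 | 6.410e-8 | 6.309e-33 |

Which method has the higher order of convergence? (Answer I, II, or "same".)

II

Method I: p ≈ ln(6.410e-8/2.887e-5)/ln(2.887e-5/1.261e-3) ≈ 1.62.
Method II: p ≈ ln(6.309e-33/1.290e-11)/ln(1.290e-11/1.638e-4) ≈ 3.00.
Method II has the higher order (≈3.0 vs ≈1.6).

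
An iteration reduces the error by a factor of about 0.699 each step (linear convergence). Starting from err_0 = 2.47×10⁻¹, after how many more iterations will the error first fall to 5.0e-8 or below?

44

After k steps, err_k ≈ 2.47×10⁻¹·0.699^k.
Need 0.699^k ≤ 5.0e-8/2.47×10⁻¹ = 2.02429e-07.
k ≥ ln(2.02429e-07)/ln(0.699) = -15.4129/-0.35810 = 43.041.
Smallest integer k = 44.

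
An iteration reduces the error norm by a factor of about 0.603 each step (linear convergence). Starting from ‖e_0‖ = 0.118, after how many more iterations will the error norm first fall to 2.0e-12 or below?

50

After k steps, ‖e_k‖ ≈ 0.118·0.603^k.
Need 0.603^k ≤ 2.0e-12/0.118 = 1.69492e-11.
k ≥ ln(1.69492e-11)/ln(0.603) = -24.8008/-0.50584 = 49.029.
Smallest integer k = 50.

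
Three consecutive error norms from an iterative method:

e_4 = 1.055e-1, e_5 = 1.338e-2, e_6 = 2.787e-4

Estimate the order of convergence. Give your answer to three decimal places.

p ≈ ln(e_6/e_5) / ln(e_5/e_4)
  = ln(2.787e-4/1.338e-2) / ln(1.338e-2/1.055e-1)
  = ln(0.0208296) / ln(0.126825)
  = -3.871380 / -2.064947 ≈ 1.874808

1.875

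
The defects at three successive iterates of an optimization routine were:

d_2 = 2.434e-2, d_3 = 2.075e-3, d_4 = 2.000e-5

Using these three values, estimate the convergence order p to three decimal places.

p ≈ ln(d_4/d_3) / ln(d_3/d_2)
  = ln(2.000e-5/2.075e-3) / ln(2.075e-3/2.434e-2)
  = ln(0.00963855) / ln(0.0852506)
  = -4.641985 / -2.462160 ≈ 1.885330

1.885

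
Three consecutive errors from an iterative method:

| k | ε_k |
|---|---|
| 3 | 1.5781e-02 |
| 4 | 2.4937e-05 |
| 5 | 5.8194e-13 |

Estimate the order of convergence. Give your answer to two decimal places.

p ≈ ln(ε_5/ε_4) / ln(ε_4/ε_3)
  = ln(5.8194e-13/2.4937e-05) / ln(2.4937e-05/1.5781e-02)
  = ln(2.33364e-08) / ln(0.00158019)
  = -17.57325 / -6.45021 ≈ 2.72445

2.72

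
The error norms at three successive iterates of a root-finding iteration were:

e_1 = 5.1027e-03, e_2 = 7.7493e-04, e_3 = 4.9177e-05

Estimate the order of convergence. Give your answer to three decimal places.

p ≈ ln(e_3/e_2) / ln(e_2/e_1)
  = ln(4.9177e-05/7.7493e-04) / ln(7.7493e-04/5.1027e-03)
  = ln(0.0634599) / ln(0.151867)
  = -2.757347 / -1.884750 ≈ 1.462978

1.463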